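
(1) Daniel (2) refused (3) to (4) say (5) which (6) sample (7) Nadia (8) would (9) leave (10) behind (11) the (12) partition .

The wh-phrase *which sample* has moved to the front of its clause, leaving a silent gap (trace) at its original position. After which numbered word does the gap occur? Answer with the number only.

In situ: Nadia would leave which sample behind the partition.
'which sample' functions as the direct object of 'leave'. Fronting leaves a gap immediately after 'leave':
Daniel refused to say which sample Nadia would leave ___ behind the partition.
'leave' is word 9.

9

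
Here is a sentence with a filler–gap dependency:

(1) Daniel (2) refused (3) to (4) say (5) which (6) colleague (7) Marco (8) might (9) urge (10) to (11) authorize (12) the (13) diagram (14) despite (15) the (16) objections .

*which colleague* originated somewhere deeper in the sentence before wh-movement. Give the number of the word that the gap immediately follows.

9

In situ: Marco might urge which colleague to authorize the diagram despite the objections.
The filler 'which colleague' is interpreted as the direct object of 'urge'. Wh-movement fronts it, leaving a gap right after 'urge':
Daniel refused to say which colleague Marco might urge ___ to authorize the diagram despite the objections.
'urge' is word 9.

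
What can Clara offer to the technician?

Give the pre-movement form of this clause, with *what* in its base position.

'what' is the direct object of 'offer'. Wh-movement fronts it, leaving a gap right after 'offer':
What can Clara offer ___ to the technician?

Clara can offer what to the technician.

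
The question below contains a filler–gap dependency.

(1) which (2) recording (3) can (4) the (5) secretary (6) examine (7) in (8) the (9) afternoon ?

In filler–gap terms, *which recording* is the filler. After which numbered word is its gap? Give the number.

6

In situ: The secretary can examine which recording in the afternoon.
'which recording' is the direct object of 'examine'. It moves to the left edge, and the trace sits right after 'examine':
Which recording can the secretary examine ___ in the afternoon?
'examine' is word 6.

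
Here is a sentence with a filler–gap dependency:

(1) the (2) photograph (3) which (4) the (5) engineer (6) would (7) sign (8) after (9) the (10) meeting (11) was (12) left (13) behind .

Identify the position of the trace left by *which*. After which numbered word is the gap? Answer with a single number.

The filler 'which' is interpreted as the direct object of 'sign'. Fronting leaves a gap immediately after 'sign':
The photograph which the engineer would sign ___ after the meeting was left behind.
'sign' is word 7.

7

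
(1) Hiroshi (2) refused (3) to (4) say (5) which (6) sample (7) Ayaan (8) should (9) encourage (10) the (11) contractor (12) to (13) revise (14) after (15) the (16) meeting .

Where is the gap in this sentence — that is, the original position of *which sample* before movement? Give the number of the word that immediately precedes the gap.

13

Underlying clause: Ayaan should encourage the contractor to revise which sample after the meeting.
'which sample' is the direct object of 'revise'. Fronting leaves a gap immediately after 'revise':
Hiroshi refused to say which sample Ayaan should encourage the contractor to revise ___ after the meeting.
'revise' is word 13.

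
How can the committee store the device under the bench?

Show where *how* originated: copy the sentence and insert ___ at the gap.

How can the committee store the device under the bench ___?

Pre-movement form: The committee can store the device under the bench how.
The filler 'how' is interpreted as the manner adjunct. The gap is right after 'bench'.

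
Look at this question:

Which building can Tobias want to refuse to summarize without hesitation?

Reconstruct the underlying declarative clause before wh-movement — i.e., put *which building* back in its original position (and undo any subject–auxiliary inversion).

Tobias can want to refuse to summarize which building without hesitation.

'which building' functions as the direct object of 'summarize'. It moves to the left edge, and the trace sits right after 'summarize':
Which building can Tobias want to refuse to summarize ___ without hesitation?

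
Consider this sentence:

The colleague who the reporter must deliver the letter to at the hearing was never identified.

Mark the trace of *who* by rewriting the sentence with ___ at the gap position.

'who' is the object of the preposition 'to' (recipient of 'deliver'). The gap is right after 'to'.

The colleague who the reporter must deliver the letter to ___ at the hearing was never identified.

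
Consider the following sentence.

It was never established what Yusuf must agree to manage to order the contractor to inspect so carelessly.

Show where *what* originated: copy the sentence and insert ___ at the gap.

Before movement: Yusuf must agree to manage to order the contractor to inspect what so carelessly.
'what' functions as the direct object of 'inspect'. The gap is right after 'inspect'.

It was never established what Yusuf must agree to manage to order the contractor to inspect ___ so carelessly.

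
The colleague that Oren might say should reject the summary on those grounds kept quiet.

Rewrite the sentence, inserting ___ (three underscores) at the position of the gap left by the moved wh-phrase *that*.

'that' functions as the subject of the clause embedded under 'say'. The gap is right after 'say'.

The colleague that Oren might say ___ should reject the summary on those grounds kept quiet.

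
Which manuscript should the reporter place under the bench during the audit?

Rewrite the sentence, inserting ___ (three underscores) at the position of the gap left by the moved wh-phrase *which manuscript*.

Which manuscript should the reporter place ___ under the bench during the audit?

Pre-movement form: The reporter should place which manuscript under the bench during the audit.
'which manuscript' functions as the direct object of 'place'. The gap is right after 'place'.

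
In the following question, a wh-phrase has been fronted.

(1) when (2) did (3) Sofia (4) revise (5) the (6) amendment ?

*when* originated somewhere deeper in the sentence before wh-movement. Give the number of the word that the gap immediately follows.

6

Pre-movement form: Sofia did revise the amendment when.
'when' is the temporal adjunct. Fronting leaves a gap immediately after 'amendment':
When did Sofia revise the amendment ___?
'amendment' is word 6.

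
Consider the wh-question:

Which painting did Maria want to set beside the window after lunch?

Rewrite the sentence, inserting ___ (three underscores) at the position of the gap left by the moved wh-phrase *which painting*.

Which painting did Maria want to set ___ beside the window after lunch?

Pre-movement form: Maria did want to set which painting beside the window after lunch.
'which painting' functions as the direct object of 'set'. The gap is right after 'set'.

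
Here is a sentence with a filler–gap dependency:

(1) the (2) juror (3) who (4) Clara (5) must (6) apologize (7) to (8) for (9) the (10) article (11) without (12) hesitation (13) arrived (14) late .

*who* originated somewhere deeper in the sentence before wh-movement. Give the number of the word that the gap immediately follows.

'who' is the object of the preposition 'to'. Fronting leaves a gap immediately after 'to':
The juror who Clara must apologize to ___ for the article without hesitation arrived late.
'to' is word 7.

7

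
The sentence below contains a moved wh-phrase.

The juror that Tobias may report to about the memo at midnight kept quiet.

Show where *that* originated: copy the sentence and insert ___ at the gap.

'that' functions as the object of the preposition 'to'. The gap is right after 'to'.

The juror that Tobias may report to ___ about the memo at midnight kept quiet.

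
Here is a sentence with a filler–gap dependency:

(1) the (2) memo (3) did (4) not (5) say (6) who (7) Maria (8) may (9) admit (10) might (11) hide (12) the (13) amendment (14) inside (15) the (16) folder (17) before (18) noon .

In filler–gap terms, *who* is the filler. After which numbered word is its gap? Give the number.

In situ: Maria may admit who might hide the amendment inside the folder before noon.
'who' is the subject of the clause embedded under 'admit'. Fronting leaves a gap immediately after 'admit':
The memo did not say who Maria may admit ___ might hide the amendment inside the folder before noon.
'admit' is word 9.

9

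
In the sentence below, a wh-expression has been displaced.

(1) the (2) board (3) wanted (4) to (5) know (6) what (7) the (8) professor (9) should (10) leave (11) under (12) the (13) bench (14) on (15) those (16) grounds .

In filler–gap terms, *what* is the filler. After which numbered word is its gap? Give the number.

Before movement: The professor should leave what under the bench on those grounds.
'what' is the direct object of 'leave'. Wh-movement fronts it, leaving a gap right after 'leave':
The board wanted to know what the professor should leave ___ under the bench on those grounds.
'leave' is word 10.

10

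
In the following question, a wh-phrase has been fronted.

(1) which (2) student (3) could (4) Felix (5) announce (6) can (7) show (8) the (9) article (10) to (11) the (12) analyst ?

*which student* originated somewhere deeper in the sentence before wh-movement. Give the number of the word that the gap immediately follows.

5

Underlying clause: Felix could announce which student can show the article to the analyst.
'which student' is the subject of the clause embedded under 'announce'. Fronting leaves a gap immediately after 'announce':
Which student could Felix announce ___ can show the article to the analyst?
'announce' is word 5.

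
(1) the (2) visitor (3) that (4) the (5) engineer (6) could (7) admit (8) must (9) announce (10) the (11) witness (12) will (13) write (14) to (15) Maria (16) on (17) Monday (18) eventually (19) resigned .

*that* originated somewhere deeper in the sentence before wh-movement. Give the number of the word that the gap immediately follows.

'that' functions as the subject of the clause embedded under 'admit'. Fronting leaves a gap immediately after 'admit':
The visitor that the engineer could admit ___ must announce the witness will write to Maria on Monday eventually resigned.
'admit' is word 7.

7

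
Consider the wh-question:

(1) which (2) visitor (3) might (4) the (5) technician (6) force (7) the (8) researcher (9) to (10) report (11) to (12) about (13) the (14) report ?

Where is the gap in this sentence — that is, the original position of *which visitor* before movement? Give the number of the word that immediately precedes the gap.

In situ: The technician might force the researcher to report to which visitor about the report.
'which visitor' functions as the object of the preposition 'to'. Fronting leaves a gap immediately after 'to':
Which visitor might the technician force the researcher to report to ___ about the report?
'to' is word 11.

11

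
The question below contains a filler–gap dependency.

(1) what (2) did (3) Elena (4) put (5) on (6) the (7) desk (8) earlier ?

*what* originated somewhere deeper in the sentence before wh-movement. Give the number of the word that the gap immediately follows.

Pre-movement form: Elena did put what on the desk earlier.
'what' is the direct object of 'put'. Fronting leaves a gap immediately after 'put':
What did Elena put ___ on the desk earlier?
'put' is word 4.

4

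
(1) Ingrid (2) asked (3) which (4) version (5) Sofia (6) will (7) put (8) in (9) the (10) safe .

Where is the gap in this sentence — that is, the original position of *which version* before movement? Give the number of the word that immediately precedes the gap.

7

Pre-movement form: Sofia will put which version in the safe.
'which version' functions as the direct object of 'put'. Wh-movement fronts it, leaving a gap right after 'put':
Ingrid asked which version Sofia will put ___ in the safe.
'put' is word 7.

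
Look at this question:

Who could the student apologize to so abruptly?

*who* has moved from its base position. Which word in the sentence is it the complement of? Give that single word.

In situ: The student could apologize to who so abruptly.
'who' functions as the object of the preposition 'to'. Wh-movement fronts it, leaving a gap right after 'to':
Who could the student apologize to ___ so abruptly?

to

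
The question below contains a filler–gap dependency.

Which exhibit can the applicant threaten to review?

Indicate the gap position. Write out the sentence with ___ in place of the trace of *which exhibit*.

Before movement: The applicant can threaten to review which exhibit.
The filler 'which exhibit' is interpreted as the direct object of 'review'. The gap is right after 'review'.

Which exhibit can the applicant threaten to review ___?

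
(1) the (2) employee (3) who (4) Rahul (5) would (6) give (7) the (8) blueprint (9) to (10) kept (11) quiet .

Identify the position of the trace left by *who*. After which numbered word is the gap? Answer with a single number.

The filler 'who' is interpreted as the object of the preposition 'to' (recipient of 'give'). It moves to the left edge, and the trace sits right after 'to':
The employee who Rahul would give the blueprint to ___ kept quiet.
'to' is word 9.

9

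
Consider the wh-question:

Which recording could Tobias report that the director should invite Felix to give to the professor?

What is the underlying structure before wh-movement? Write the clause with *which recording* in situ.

'which recording' functions as the direct object of 'give'. It moves to the left edge, and the trace sits right after 'give':
Which recording could Tobias report that the director should invite Felix to give ___ to the professor?

Tobias could report that the director should invite Felix to give which recording to the professor.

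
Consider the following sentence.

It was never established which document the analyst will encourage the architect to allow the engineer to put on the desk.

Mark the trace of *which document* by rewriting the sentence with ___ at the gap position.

Underlying clause: The analyst will encourage the architect to allow the engineer to put which document on the desk.
'which document' is the direct object of 'put'. The gap is right after 'put'.

It was never established which document the analyst will encourage the architect to allow the engineer to put ___ on the desk.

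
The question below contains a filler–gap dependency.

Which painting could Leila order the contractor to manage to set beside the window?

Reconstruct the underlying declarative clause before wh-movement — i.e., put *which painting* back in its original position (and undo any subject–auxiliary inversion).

Leila could order the contractor to manage to set which painting beside the window.

'which painting' functions as the direct object of 'set'. Fronting leaves a gap immediately after 'set':
Which painting could Leila order the contractor to manage to set ___ beside the window?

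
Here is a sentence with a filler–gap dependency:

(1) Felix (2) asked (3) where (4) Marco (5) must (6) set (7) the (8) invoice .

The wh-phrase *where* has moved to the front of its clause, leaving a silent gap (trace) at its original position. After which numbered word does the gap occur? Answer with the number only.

Before movement: Marco must set the invoice where.
'where' is the locative complement of 'set'. Fronting leaves a gap immediately after 'invoice':
Felix asked where Marco must set the invoice ___.
'invoice' is word 8.

8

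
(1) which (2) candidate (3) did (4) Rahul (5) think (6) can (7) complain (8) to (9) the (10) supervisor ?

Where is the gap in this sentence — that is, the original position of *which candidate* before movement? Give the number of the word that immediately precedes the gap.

Pre-movement form: Rahul did think which candidate can complain to the supervisor.
The filler 'which candidate' is interpreted as the subject of the clause embedded under 'think'. Wh-movement fronts it, leaving a gap right after 'think':
Which candidate did Rahul think ___ can complain to the supervisor?
'think' is word 5.

5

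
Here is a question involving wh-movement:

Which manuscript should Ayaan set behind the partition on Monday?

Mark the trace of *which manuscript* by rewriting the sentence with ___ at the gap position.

Which manuscript should Ayaan set ___ behind the partition on Monday?

Underlying clause: Ayaan should set which manuscript behind the partition on Monday.
'which manuscript' is the direct object of 'set'. The gap is right after 'set'.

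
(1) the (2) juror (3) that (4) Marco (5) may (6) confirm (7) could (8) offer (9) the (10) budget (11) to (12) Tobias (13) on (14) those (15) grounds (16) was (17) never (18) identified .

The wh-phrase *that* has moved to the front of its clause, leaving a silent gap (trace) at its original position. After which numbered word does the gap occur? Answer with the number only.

6

'that' is the subject of the clause embedded under 'confirm'. Wh-movement fronts it, leaving a gap right after 'confirm':
The juror that Marco may confirm ___ could offer the budget to Tobias on those grounds was never identified.
'confirm' is word 6.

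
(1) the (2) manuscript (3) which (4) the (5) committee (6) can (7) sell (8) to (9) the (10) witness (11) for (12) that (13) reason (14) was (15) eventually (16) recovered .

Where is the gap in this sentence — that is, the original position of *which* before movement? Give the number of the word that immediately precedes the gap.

'which' functions as the direct object of 'sell'. Fronting leaves a gap immediately after 'sell':
The manuscript which the committee can sell ___ to the witness for that reason was eventually recovered.
'sell' is word 7.

7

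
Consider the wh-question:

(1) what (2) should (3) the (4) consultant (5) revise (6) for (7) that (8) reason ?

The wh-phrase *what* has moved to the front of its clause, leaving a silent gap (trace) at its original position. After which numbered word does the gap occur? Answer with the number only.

Underlying clause: The consultant should revise what for that reason.
'what' functions as the direct object of 'revise'. Wh-movement fronts it, leaving a gap right after 'revise':
What should the consultant revise ___ for that reason?
'revise' is word 5.

5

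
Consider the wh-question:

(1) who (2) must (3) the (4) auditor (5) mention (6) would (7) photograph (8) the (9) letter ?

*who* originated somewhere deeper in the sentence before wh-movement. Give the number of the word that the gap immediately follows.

5

Pre-movement form: The auditor must mention who would photograph the letter.
'who' is the subject of the clause embedded under 'mention'. Fronting leaves a gap immediately after 'mention':
Who must the auditor mention ___ would photograph the letter?
'mention' is word 5.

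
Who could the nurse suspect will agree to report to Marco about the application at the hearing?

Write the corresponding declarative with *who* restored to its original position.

'who' functions as the subject of the clause embedded under 'suspect'. It moves to the left edge, and the trace sits right after 'suspect':
Who could the nurse suspect ___ will agree to report to Marco about the application at the hearing?

The nurse could suspect who will agree to report to Marco about the application at the hearing.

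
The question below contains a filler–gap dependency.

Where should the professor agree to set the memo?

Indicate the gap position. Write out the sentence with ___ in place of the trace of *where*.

Where should the professor agree to set the memo ___?

In situ: The professor should agree to set the memo where.
'where' is the locative complement of 'set'. The gap is right after 'memo'.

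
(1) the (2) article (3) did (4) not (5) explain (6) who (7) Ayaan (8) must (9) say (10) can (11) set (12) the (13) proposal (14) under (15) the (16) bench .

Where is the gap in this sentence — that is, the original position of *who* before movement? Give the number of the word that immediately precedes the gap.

Underlying clause: Ayaan must say who can set the proposal under the bench.
'who' is the subject of the clause embedded under 'say'. It moves to the left edge, and the trace sits right after 'say':
The article did not explain who Ayaan must say ___ can set the proposal under the bench.
'say' is word 9.

9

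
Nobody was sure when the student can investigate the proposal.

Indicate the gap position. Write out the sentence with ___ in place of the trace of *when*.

Underlying clause: The student can investigate the proposal when.
'when' functions as the temporal adjunct. The gap is right after 'proposal'.

Nobody was sure when the student can investigate the proposal ___.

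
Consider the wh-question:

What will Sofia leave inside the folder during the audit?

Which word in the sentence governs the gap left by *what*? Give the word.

Underlying clause: Sofia will leave what inside the folder during the audit.
'what' is the direct object of 'leave'. Wh-movement fronts it, leaving a gap right after 'leave':
What will Sofia leave ___ inside the folder during the audit?

leave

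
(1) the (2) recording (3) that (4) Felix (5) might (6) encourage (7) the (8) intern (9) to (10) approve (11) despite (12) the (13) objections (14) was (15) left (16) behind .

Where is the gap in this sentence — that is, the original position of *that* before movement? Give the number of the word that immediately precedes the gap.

10

The filler 'that' is interpreted as the direct object of 'approve'. Fronting leaves a gap immediately after 'approve':
The recording that Felix might encourage the intern to approve ___ despite the objections was left behind.
'approve' is word 10.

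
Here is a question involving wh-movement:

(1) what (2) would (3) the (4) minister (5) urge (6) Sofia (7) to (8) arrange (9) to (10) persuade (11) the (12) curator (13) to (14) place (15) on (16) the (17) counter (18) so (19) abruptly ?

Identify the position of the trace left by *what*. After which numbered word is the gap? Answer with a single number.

14

Pre-movement form: The minister would urge Sofia to arrange to persuade the curator to place what on the counter so abruptly.
'what' is the direct object of 'place'. It moves to the left edge, and the trace sits right after 'place':
What would the minister urge Sofia to arrange to persuade the curator to place ___ on the counter so abruptly?
'place' is word 14.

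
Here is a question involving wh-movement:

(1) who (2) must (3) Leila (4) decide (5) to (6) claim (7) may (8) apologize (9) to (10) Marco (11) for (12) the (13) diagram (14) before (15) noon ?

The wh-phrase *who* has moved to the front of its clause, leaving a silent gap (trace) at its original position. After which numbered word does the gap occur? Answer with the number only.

Before movement: Leila must decide to claim who may apologize to Marco for the diagram before noon.
The filler 'who' is interpreted as the subject of the clause embedded under 'claim'. Wh-movement fronts it, leaving a gap right after 'claim':
Who must Leila decide to claim ___ may apologize to Marco for the diagram before noon?
'claim' is word 6.

6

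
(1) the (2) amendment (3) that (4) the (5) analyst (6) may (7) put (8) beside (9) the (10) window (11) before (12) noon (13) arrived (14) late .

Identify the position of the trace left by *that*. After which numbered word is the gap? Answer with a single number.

7

The filler 'that' is interpreted as the direct object of 'put'. Fronting leaves a gap immediately after 'put':
The amendment that the analyst may put ___ beside the window before noon arrived late.
'put' is word 7.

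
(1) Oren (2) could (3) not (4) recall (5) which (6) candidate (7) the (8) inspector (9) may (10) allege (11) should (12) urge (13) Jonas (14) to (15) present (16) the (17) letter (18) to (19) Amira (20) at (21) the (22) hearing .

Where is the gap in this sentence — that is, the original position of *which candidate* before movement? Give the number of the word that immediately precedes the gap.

Before movement: The inspector may allege which candidate should urge Jonas to present the letter to Amira at the hearing.
The filler 'which candidate' is interpreted as the subject of the clause embedded under 'allege'. Wh-movement fronts it, leaving a gap right after 'allege':
Oren could not recall which candidate the inspector may allege ___ should urge Jonas to present the letter to Amira at the hearing.
'allege' is word 10.

10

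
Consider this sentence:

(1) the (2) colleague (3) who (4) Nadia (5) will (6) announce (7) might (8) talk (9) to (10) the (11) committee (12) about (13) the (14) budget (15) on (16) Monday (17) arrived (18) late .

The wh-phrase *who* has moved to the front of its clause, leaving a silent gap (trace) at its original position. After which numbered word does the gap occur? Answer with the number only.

'who' is the subject of the clause embedded under 'announce'. It moves to the left edge, and the trace sits right after 'announce':
The colleague who Nadia will announce ___ might talk to the committee about the budget on Monday arrived late.
'announce' is word 6.

6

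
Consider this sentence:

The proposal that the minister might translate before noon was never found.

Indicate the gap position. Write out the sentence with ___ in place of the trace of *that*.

The proposal that the minister might translate ___ before noon was never found.

'that' is the direct object of 'translate'. The gap is right after 'translate'.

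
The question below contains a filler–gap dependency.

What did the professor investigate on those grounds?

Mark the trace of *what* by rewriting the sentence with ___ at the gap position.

Underlying clause: The professor did investigate what on those grounds.
'what' functions as the direct object of 'investigate'. The gap is right after 'investigate'.

What did the professor investigate ___ on those grounds?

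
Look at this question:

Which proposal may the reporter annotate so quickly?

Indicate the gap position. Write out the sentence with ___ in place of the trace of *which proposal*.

Which proposal may the reporter annotate ___ so quickly?

Underlying clause: The reporter may annotate which proposal so quickly.
The filler 'which proposal' is interpreted as the direct object of 'annotate'. The gap is right after 'annotate'.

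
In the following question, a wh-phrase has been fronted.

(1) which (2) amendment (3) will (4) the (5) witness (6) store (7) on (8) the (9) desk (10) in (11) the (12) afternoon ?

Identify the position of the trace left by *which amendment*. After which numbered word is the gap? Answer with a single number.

6

Before movement: The witness will store which amendment on the desk in the afternoon.
'which amendment' is the direct object of 'store'. It moves to the left edge, and the trace sits right after 'store':
Which amendment will the witness store ___ on the desk in the afternoon?
'store' is word 6.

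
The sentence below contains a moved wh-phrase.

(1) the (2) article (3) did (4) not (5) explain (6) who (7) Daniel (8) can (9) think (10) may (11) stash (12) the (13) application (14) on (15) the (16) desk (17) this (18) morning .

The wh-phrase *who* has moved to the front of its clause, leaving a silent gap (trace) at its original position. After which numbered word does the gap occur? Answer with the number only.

Underlying clause: Daniel can think who may stash the application on the desk this morning.
The filler 'who' is interpreted as the subject of the clause embedded under 'think'. It moves to the left edge, and the trace sits right after 'think':
The article did not explain who Daniel can think ___ may stash the application on the desk this morning.
'think' is word 9.

9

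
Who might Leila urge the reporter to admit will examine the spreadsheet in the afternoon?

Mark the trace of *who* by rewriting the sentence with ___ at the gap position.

Before movement: Leila might urge the reporter to admit who will examine the spreadsheet in the afternoon.
The filler 'who' is interpreted as the subject of the clause embedded under 'admit'. The gap is right after 'admit'.

Who might Leila urge the reporter to admit ___ will examine the spreadsheet in the afternoon?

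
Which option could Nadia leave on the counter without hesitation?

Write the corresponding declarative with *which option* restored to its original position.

'which option' is the direct object of 'leave'. Fronting leaves a gap immediately after 'leave':
Which option could Nadia leave ___ on the counter without hesitation?

Nadia could leave which option on the counter without hesitation.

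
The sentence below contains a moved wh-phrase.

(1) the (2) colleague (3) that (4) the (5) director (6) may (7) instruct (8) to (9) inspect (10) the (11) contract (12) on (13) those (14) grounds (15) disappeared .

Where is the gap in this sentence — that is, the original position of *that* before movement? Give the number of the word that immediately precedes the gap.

'that' functions as the direct object of 'instruct'. It moves to the left edge, and the trace sits right after 'instruct':
The colleague that the director may instruct ___ to inspect the contract on those grounds disappeared.
'instruct' is word 7.

7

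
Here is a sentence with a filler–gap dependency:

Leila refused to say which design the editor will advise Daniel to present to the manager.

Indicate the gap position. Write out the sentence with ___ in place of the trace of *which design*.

Underlying clause: The editor will advise Daniel to present which design to the manager.
'which design' is the direct object of 'present'. The gap is right after 'present'.

Leila refused to say which design the editor will advise Daniel to present ___ to the manager.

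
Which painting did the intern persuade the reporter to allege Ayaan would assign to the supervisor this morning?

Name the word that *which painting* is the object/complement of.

assign

In situ: The intern did persuade the reporter to allege Ayaan would assign which painting to the supervisor this morning.
'which painting' is the direct object of 'assign'. It moves to the left edge, and the trace sits right after 'assign':
Which painting did the intern persuade the reporter to allege Ayaan would assign ___ to the supervisor this morning?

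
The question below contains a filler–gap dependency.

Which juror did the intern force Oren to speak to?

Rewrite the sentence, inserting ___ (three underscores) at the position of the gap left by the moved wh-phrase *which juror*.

Which juror did the intern force Oren to speak to ___?

Pre-movement form: The intern did force Oren to speak to which juror.
The filler 'which juror' is interpreted as the object of the preposition 'to'. The gap is right after 'to'.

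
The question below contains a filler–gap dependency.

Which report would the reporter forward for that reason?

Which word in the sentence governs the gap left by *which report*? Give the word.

forward

In situ: The reporter would forward which report for that reason.
'which report' functions as the direct object of 'forward'. Fronting leaves a gap immediately after 'forward':
Which report would the reporter forward ___ for that reason?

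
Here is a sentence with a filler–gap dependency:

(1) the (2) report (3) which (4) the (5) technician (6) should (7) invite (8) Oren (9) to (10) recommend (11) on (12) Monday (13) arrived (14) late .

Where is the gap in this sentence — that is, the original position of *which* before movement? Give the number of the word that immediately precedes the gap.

The filler 'which' is interpreted as the direct object of 'recommend'. Wh-movement fronts it, leaving a gap right after 'recommend':
The report which the technician should invite Oren to recommend ___ on Monday arrived late.
'recommend' is word 10.

10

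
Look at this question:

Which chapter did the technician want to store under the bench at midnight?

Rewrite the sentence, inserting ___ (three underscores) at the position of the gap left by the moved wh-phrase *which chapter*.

Underlying clause: The technician did want to store which chapter under the bench at midnight.
'which chapter' functions as the direct object of 'store'. The gap is right after 'store'.

Which chapter did the technician want to store ___ under the bench at midnight?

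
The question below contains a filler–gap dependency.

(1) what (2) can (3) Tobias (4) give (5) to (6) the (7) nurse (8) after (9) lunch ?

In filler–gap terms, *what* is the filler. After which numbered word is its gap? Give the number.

4

Before movement: Tobias can give what to the nurse after lunch.
The filler 'what' is interpreted as the direct object of 'give'. Fronting leaves a gap immediately after 'give':
What can Tobias give ___ to the nurse after lunch?
'give' is word 4.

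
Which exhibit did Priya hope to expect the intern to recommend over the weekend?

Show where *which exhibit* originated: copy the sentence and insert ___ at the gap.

Which exhibit did Priya hope to expect the intern to recommend ___ over the weekend?

Underlying clause: Priya did hope to expect the intern to recommend which exhibit over the weekend.
The filler 'which exhibit' is interpreted as the direct object of 'recommend'. The gap is right after 'recommend'.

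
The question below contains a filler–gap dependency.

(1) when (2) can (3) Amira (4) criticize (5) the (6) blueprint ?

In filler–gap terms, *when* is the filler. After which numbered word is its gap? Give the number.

Pre-movement form: Amira can criticize the blueprint when.
'when' functions as the temporal adjunct. Fronting leaves a gap immediately after 'blueprint':
When can Amira criticize the blueprint ___?
'blueprint' is word 6.

6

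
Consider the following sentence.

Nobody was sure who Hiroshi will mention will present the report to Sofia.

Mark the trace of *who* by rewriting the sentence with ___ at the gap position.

Nobody was sure who Hiroshi will mention ___ will present the report to Sofia.

Underlying clause: Hiroshi will mention who will present the report to Sofia.
'who' functions as the subject of the clause embedded under 'mention'. The gap is right after 'mention'.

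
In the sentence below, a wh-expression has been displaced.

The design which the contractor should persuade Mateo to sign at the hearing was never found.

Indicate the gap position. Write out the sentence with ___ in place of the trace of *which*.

The filler 'which' is interpreted as the direct object of 'sign'. The gap is right after 'sign'.

The design which the contractor should persuade Mateo to sign ___ at the hearing was never found.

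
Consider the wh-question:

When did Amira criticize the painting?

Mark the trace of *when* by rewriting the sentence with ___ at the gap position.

Before movement: Amira did criticize the painting when.
'when' functions as the temporal adjunct. The gap is right after 'painting'.

When did Amira criticize the painting ___?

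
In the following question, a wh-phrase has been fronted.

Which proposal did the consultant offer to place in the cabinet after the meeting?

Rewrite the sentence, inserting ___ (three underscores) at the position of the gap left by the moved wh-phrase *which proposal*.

Which proposal did the consultant offer to place ___ in the cabinet after the meeting?

Underlying clause: The consultant did offer to place which proposal in the cabinet after the meeting.
'which proposal' is the direct object of 'place'. The gap is right after 'place'.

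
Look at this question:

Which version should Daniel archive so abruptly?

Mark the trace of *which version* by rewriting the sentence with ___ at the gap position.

Which version should Daniel archive ___ so abruptly?

In situ: Daniel should archive which version so abruptly.
'which version' functions as the direct object of 'archive'. The gap is right after 'archive'.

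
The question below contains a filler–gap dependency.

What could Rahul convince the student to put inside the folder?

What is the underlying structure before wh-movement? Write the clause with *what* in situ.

The filler 'what' is interpreted as the direct object of 'put'. It moves to the left edge, and the trace sits right after 'put':
What could Rahul convince the student to put ___ inside the folder?

Rahul could convince the student to put what inside the folder.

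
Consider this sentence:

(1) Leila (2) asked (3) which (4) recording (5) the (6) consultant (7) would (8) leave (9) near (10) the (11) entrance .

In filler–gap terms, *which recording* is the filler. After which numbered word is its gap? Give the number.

Before movement: The consultant would leave which recording near the entrance.
'which recording' functions as the direct object of 'leave'. It moves to the left edge, and the trace sits right after 'leave':
Leila asked which recording the consultant would leave ___ near the entrance.
'leave' is word 8.

8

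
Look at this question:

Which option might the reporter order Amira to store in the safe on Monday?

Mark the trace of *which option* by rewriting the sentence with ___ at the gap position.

Underlying clause: The reporter might order Amira to store which option in the safe on Monday.
The filler 'which option' is interpreted as the direct object of 'store'. The gap is right after 'store'.

Which option might the reporter order Amira to store ___ in the safe on Monday?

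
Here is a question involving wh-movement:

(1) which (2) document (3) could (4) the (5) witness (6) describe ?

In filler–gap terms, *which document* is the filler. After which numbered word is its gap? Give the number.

Underlying clause: The witness could describe which document.
The filler 'which document' is interpreted as the direct object of 'describe'. Wh-movement fronts it, leaving a gap right after 'describe':
Which document could the witness describe ___?
'describe' is word 6.

6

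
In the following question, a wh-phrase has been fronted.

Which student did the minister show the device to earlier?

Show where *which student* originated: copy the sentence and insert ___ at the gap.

In situ: The minister did show the device to which student earlier.
The filler 'which student' is interpreted as the object of the preposition 'to' (recipient of 'show'). The gap is right after 'to'.

Which student did the minister show the device to ___ earlier?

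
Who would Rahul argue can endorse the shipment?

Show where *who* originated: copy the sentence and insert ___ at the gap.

Who would Rahul argue ___ can endorse the shipment?

Underlying clause: Rahul would argue who can endorse the shipment.
The filler 'who' is interpreted as the subject of the clause embedded under 'argue'. The gap is right after 'argue'.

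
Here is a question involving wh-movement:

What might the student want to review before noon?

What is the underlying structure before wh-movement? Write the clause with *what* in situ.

'what' is the direct object of 'review'. Fronting leaves a gap immediately after 'review':
What might the student want to review ___ before noon?

The student might want to review what before noon.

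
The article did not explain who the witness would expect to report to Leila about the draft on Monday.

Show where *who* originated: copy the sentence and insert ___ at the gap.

Pre-movement form: The witness would expect who to report to Leila about the draft on Monday.
'who' functions as the direct object of 'expect'. The gap is right after 'expect'.

The article did not explain who the witness would expect ___ to report to Leila about the draft on Monday.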